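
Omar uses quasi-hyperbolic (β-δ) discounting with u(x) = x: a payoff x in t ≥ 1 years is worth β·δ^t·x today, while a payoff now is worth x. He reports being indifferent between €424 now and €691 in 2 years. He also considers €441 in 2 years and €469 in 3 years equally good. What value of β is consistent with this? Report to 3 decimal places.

From the later pair, β·δ^2·441 = β·δ^3·469; dividing through, δ = 441/469 = 0.94030.
The first indifference: 424 = β·δ^2·691, so β = 424/(δ^2·691) = 424/(0.88416·691) ≈ 0.694.

β ≈ 0.694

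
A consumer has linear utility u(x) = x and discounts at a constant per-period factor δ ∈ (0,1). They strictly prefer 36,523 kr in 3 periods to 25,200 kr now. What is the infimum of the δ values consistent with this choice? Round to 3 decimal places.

Comparing present values: 25200 < δ^3·36523.
So δ^3 > 25200/36523 = 0.68998; taking the cube root of both positive sides preserves the inequality.
δ > 0.68998^(1/3) = 0.884.

δ > 0.884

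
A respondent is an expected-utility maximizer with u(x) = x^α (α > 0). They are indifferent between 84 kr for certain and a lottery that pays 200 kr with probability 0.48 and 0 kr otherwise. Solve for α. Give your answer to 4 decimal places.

The lottery's expected utility is 0.48·u(200) + 0.52·u(0) = 0.48·200^α (since u(0) = 0 for α > 0).
Equating: 84^α = 0.48·200^α, i.e. 0.4200^α = 0.48.
Taking logs: α·ln(84/200) = ln(0.48), so α = -0.7339692 / -0.8675006 ≈ 0.8461.

α ≈ 0.8461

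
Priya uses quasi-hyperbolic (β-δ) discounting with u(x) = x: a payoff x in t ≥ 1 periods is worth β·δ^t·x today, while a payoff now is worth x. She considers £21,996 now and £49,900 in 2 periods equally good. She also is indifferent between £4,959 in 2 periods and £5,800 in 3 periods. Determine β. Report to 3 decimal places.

β ≈ 0.603

From the later pair, β·δ^2·4959 = β·δ^3·5800; dividing through, δ = 4959/5800 = 0.85500.
Substituting δ into 21996 = β·δ^2·49900: β = 21996/(36478.147) ≈ 0.603.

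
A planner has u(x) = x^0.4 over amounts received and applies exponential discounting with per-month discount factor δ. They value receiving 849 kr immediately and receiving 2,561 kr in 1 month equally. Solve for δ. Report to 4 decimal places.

δ ≈ 0.6430

Equating discounted utilities: u(849) = δ·u(2561) ⇒ δ = u(849)/u(2561).
With u(x) = x^0.4: δ = 849^0.4/2561^0.4 = (849/2561)^0.4 = 0.64298.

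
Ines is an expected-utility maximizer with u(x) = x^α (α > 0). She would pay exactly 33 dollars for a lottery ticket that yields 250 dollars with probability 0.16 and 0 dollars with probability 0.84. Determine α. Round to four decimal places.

α ≈ 0.9050

Since u(0) = 0, the lottery's EU is 0.16·250^α.
Equating: 33^α = 0.16·250^α, i.e. 0.1320^α = 0.16.
Taking logs: α·ln(33/250) = ln(0.16), so α = -1.8325815 / -2.0249534 ≈ 0.9050.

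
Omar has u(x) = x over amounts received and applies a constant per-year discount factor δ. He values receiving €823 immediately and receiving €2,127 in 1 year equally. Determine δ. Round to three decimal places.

The payoff in 1 year is discounted by δ, so u(823) = δ·u(2127) and δ = u(823)/u(2127).
With u(x) = x: δ = 823/2127 = 0.38693.

δ ≈ 0.387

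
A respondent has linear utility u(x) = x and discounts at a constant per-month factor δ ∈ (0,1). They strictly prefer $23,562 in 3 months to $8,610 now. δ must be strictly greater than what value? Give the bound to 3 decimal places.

δ > 0.715

Under u(x) = x this choice says 8610 < δ^3·23562.
Hence δ^3 > 8610/23562 = 0.36542, and x ↦ x^(1/3) is increasing on (0,∞).
δ > 0.36542^(1/3) = 0.715.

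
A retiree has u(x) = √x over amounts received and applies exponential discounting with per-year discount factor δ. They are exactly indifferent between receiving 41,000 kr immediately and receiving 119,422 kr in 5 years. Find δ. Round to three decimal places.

Indifference means u(41000) = δ^5 · u(119422), so δ^5 = u(41000)/u(119422).
Since u(x) = √x, δ^5 = √(41000/119422) = 0.58594.
Taking the 5th root: δ = 0.58594^(1/5) ≈ 0.899.

δ ≈ 0.899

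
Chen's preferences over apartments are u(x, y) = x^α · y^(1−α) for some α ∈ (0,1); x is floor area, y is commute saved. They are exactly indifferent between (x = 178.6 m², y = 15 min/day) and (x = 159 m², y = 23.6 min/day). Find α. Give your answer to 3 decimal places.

Set the two utilities equal: 178.6^α·15^(1−α) = 159^α·23.6^(1−α).
Rearrange to (178.6/159)^α = (23.6/15)^(1−α) and take logs: α·0.116244 = (1−α)·0.453197.
With A = 0.116244 and B = 0.453197: α·A = (1−α)·B, so α = B/(A+B) = 0.453197/0.569441 ≈ 0.796.

α ≈ 0.796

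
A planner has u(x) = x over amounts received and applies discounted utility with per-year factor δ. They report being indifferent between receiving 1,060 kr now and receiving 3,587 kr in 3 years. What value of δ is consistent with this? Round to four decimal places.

Indifference means u(1060) = δ^3 · u(3587), so δ^3 = u(1060)/u(3587).
With u(x) = x: δ^3 = 1060/3587 = 0.29551.
Taking the cube root: δ = 0.29551^(1/3) ≈ 0.6661.

δ ≈ 0.6661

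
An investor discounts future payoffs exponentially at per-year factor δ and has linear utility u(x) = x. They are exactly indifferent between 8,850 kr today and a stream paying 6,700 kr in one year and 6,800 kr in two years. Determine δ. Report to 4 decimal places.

δ ≈ 0.7500

The stream is worth 6700δ + 6800δ² today, so 6700δ + 6800δ² = 8850.
That is, 6800δ² + 6700δ − 8850 = 0, a quadratic in δ.
δ = (−6700 + √(6700² + 4·6800·8850)) / (2·6800) = (−6700 + √285610000.00) / 13600 ≈ 0.7500.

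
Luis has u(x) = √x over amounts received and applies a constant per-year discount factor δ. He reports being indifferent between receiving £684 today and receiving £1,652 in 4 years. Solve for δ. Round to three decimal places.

δ ≈ 0.896

Equating discounted utilities: u(684) = δ^4·u(1652) ⇒ δ^4 = u(684)/u(1652).
With u(x) = √x: δ^4 = √684/√1652 = √(684/1652) = 0.64346.
Taking the 4th root: δ = 0.64346^(1/4) ≈ 0.896.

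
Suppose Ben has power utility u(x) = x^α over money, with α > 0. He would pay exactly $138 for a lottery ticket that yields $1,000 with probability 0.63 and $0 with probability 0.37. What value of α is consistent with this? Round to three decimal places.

Since u(0) = 0, the lottery's EU is 0.63·1000^α.
Equating: 138^α = 0.63·1000^α, i.e. 0.1380^α = 0.63.
α = ln(0.63) / ln(138/1000) = -0.462035/-1.980502 ≈ 0.233.

α ≈ 0.233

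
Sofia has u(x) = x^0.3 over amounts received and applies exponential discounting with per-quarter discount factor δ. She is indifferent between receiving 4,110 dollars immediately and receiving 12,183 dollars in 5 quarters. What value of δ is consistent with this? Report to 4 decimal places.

δ ≈ 0.9369

The payoff in 5 quarters is discounted by δ^5, so u(4110) = δ^5·u(12183) and δ^5 = u(4110)/u(12183).
Since u(x) = x^0.3, δ^5 = (4110/12183)^0.3 = 0.33736^0.3 = 0.72182.
Hence δ = (0.72182)^(1/5) = 0.936883.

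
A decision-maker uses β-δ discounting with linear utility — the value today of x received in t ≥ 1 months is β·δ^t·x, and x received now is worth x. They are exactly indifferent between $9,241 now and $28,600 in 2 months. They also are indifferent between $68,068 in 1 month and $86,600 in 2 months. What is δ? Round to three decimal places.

The second indifference involves only future payoffs, so β cancels: β·δ^1·68068 = β·δ^2·86600, giving δ = 68068/86600 = 0.78600.

δ ≈ 0.786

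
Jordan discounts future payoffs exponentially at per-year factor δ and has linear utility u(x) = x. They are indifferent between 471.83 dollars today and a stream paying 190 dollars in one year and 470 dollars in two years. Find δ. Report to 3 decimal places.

δ ≈ 0.820

Equating present values: 471.83 = 190δ + 470δ².
Rearranged: 470δ² + 190δ − 471.83 = 0.
The positive root is δ = [−190 + √(190² + 4·470·471.83)] / (2·470) = (−190 + 960.802)/940 ≈ 0.820.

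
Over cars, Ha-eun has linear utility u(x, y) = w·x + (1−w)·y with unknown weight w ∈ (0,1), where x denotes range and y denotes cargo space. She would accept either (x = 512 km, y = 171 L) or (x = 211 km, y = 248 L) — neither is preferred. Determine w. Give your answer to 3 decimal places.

Indifference: w·512 + (1−w)·171 = w·211 + (1−w)·248.
Rearranging, 301·w − 77·(1−w) = 0.
The marginal rate of substitution is 77/301, so w = 77/(301+77) = 0.204.

w = 0.204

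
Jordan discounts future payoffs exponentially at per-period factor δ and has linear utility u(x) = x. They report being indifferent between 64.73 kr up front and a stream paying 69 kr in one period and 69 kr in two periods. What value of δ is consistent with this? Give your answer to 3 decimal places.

δ ≈ 0.590

Present value of the stream is 69·δ + 69·δ². Indifference gives 69δ + 69δ² = 64.73.
So 69δ² + 69δ − 64.73 = 0.
The positive root is δ = [−69 + √(69² + 4·69·64.73)] / (2·69) = (−69 + 150.421)/138 ≈ 0.590.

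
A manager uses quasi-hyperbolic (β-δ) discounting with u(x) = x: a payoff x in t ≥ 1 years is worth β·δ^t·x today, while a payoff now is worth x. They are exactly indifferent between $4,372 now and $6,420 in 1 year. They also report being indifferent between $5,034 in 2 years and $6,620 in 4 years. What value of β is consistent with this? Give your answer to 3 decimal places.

From the later pair, β·δ^2·5034 = β·δ^4·6620; dividing through, δ^2 = 5034/6620 = 0.76042, so δ = 0.87202.
Now use the now-vs-future pair: 4372 = β·δ·6420 gives β = 4372/(0.87202·6420) ≈ 0.781.

β ≈ 0.781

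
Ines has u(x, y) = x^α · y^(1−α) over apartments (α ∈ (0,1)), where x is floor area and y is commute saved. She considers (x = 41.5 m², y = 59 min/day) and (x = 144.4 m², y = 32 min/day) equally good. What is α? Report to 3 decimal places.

Indifference: 41.5^α · 59^(1−α) = 144.4^α · 32^(1−α).
Rearrange to (41.5/144.4)^α = (32/59)^(1−α) and take logs: α·-1.246894 = (1−α)·-0.611802.
So α/(1−α) = (-0.611802)/(-1.246894) = 0.490661, and α = 0.490661/1.490661 ≈ 0.329.

α ≈ 0.329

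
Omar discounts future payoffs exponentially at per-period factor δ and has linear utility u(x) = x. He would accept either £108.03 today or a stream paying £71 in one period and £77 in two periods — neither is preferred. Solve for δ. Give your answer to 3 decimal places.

δ ≈ 0.810

Present value of the stream is 71·δ + 77·δ². Indifference gives 71δ + 77δ² = 108.03.
Rearranged: 77δ² + 71δ − 108.03 = 0.
δ = (−71 + √(71² + 4·77·108.03)) / (2·77) = (−71 + √38314.24) / 154 ≈ 0.810.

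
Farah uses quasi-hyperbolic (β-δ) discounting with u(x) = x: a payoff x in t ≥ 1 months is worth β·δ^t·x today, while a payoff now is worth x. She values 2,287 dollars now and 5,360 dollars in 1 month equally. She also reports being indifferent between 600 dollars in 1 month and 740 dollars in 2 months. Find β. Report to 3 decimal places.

β ≈ 0.526

Both payoffs in the second observation are in the future, so β drops out: δ^1·600 = δ^2·740 ⇒ δ = 600/740 = 0.81081.
The first indifference: 2287 = β·δ·5360, so β = 2287/(δ·5360) = 2287/(0.81081·5360) ≈ 0.526.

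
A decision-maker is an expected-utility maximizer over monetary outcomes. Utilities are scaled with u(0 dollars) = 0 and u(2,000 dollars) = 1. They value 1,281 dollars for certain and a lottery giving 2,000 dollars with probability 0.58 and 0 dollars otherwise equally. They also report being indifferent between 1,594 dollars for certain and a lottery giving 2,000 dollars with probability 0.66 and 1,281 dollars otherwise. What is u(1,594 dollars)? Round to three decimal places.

0.857

The first gamble pins u(1,281 dollars): it must equal 0.58·1 + 0.42·0 = 0.58.
Then u(1,594 dollars) = 0.66·u(2,000 dollars) + 0.34·u(1,281 dollars) = 0.66·1.00 + 0.34·0.58 = 0.8572.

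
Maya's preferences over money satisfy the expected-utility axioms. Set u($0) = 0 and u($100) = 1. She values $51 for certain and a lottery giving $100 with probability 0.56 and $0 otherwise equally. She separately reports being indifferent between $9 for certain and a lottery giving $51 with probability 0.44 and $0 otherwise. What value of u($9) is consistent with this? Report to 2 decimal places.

First, u($51) = 0.56·u($100) + 0.44·u($0) = 0.56.
The second indifference gives u($9) = 0.44·u($51) + 0.56·u($0) = 0.44·0.56 + 0.56·0.00 = 0.2464.

0.25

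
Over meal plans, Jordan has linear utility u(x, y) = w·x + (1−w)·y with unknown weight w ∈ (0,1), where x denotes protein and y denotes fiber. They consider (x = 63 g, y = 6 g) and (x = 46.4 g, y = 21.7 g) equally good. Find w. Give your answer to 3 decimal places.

Equating utilities: w·63 + (1−w)·6 = w·46.4 + (1−w)·21.7.
w·(63−46.4) = (1−w)·(21.7−6), i.e. w·16.6 = (1−w)·15.7.
Hence w = 15.7/(16.6+15.7) = 15.7/32.3 = 0.486.

w = 0.486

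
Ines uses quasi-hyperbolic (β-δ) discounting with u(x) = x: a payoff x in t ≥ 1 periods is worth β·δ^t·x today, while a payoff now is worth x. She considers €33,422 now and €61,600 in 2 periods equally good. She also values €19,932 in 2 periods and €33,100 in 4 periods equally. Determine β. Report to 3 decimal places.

Both payoffs in the second observation are in the future, so β drops out: δ^2·19932 = δ^4·33100 ⇒ δ^2 = 19932/33100 = 0.60218, so δ = 0.77600.
The first indifference: 33422 = β·δ^2·61600, so β = 33422/(δ^2·61600) = 33422/(0.60218·61600) ≈ 0.901.

β ≈ 0.901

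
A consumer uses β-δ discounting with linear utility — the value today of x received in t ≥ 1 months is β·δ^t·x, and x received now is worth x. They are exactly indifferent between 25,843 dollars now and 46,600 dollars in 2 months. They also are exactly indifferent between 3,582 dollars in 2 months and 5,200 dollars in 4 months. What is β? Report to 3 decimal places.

From the later pair, β·δ^2·3582 = β·δ^4·5200; dividing through, δ^2 = 3582/5200 = 0.68885, so δ = 0.82997.
Substituting δ into 25843 = β·δ^2·46600: β = 25843/(32100.231) ≈ 0.805.

β ≈ 0.805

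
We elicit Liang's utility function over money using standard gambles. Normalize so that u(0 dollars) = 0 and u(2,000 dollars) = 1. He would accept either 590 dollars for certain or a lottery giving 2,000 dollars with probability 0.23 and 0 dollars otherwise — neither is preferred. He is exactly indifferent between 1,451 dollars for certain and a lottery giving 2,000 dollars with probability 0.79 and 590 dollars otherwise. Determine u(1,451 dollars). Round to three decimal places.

0.838

From the first indifference, u(590 dollars) = 0.23·u(2,000 dollars) + 0.77·u(0 dollars) = 0.23·1 + 0.77·0 = 0.23.
Chaining: u(1,451 dollars) = 0.79·1.00 + 0.21·0.23 = 0.8383.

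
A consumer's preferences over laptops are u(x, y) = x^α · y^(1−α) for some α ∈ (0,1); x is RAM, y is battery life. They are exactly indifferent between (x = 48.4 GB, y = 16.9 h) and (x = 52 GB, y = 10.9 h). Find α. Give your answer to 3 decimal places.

α ≈ 0.859

Indifference: 48.4^α · 16.9^(1−α) = 52^α · 10.9^(1−α).
Rearrange to (48.4/52)^α = (10.9/16.9)^(1−α) and take logs: α·-0.071744 = (1−α)·-0.438551.
Thus α·(-0.510295) = -0.438551, so α = -0.438551/-0.510295 ≈ 0.859.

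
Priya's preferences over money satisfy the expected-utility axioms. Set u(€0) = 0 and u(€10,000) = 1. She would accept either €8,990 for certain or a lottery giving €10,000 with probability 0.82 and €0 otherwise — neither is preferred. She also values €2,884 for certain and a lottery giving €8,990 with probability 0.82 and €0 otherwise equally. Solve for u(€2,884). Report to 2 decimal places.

0.67

The first gamble pins u(€8,990): it must equal 0.82·1 + 0.18·0 = 0.82.
Then u(€2,884) = 0.82·u(€8,990) + 0.18·u(€0) = 0.82·0.82 + 0.18·0.00 = 0.6724.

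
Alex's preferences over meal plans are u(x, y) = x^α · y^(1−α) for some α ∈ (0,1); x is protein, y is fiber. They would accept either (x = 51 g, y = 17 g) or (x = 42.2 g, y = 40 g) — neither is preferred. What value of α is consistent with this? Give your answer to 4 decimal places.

α ≈ 0.8188

The Cobb–Douglas utilities coincide, so 51^α·17^(1−α) = 42.2^α·40^(1−α).
Taking logs: α·ln 51 + (1−α)·ln 17 = α·ln 42.2 + (1−α)·ln 40, i.e. α·0.1894054 = (1−α)·0.8556661.
Thus α·(1.0450715) = 0.8556661, so α = 0.8556661/1.0450715 ≈ 0.8188.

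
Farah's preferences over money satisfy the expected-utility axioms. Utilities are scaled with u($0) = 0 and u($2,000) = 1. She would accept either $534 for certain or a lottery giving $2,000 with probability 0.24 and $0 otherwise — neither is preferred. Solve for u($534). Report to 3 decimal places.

By the standard-gamble method, u($534) is just the indifference probability on the best outcome: 0.24.

0.240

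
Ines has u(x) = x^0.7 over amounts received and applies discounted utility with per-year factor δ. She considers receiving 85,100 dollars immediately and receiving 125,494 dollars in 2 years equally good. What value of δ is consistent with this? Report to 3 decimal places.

The payoff in 2 years is discounted by δ^2, so u(85100) = δ^2·u(125494) and δ^2 = u(85100)/u(125494).
With u(x) = x^0.7: δ^2 = 85100^0.7/125494^0.7 = (85100/125494)^0.7 = 0.76193.
Hence δ = (0.76193)^(1/2) = 0.87289.

δ ≈ 0.873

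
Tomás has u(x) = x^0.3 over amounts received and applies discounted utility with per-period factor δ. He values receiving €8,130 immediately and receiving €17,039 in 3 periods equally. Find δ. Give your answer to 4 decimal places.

Indifference means u(8130) = δ^3 · u(17039), so δ^3 = u(8130)/u(17039).
Since u(x) = x^0.3, δ^3 = (8130/17039)^0.3 = 0.47714^0.3 = 0.80093.
So δ = 0.80093^(1/3) ≈ 0.9287.

δ ≈ 0.9287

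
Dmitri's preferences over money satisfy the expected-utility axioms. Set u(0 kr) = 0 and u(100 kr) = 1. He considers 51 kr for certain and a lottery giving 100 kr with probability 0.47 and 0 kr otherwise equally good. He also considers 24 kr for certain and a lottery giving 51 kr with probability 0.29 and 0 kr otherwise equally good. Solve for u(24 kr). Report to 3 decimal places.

0.136

First, u(51 kr) = 0.47·u(100 kr) + 0.53·u(0 kr) = 0.47.
The second indifference gives u(24 kr) = 0.29·u(51 kr) + 0.71·u(0 kr) = 0.29·0.47 + 0.71·0.00 = 0.1363.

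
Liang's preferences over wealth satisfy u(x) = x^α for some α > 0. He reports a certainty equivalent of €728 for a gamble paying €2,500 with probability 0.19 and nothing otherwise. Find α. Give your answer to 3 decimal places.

α ≈ 1.346

The lottery's expected utility is 0.19·u(2500) + 0.81·u(0) = 0.19·2500^α (since u(0) = 0 for α > 0).
Indifference: 728^α = 0.19·2500^α, so (728/2500)^α = 0.19.
Take logs: α = ln 0.19 / ln(728/2500) ≈ 1.34609.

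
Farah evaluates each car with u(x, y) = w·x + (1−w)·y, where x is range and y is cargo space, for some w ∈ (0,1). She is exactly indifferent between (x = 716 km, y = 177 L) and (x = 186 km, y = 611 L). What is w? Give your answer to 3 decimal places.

Equating utilities: w·716 + (1−w)·177 = w·186 + (1−w)·611.
Collecting terms: w·530 = (1−w)·434.
So w/(1−w) = 434/530 = 0.8189, giving w = 434/(530+434) = 0.450.

w = 0.450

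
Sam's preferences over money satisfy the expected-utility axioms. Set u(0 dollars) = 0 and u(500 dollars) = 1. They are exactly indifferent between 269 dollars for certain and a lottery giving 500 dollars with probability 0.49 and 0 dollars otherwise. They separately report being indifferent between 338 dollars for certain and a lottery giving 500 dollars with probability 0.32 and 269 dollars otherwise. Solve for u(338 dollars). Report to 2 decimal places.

First, u(269 dollars) = 0.49·u(500 dollars) + 0.51·u(0 dollars) = 0.49.
Chaining: u(338 dollars) = 0.32·1.00 + 0.68·0.49 = 0.6532.

0.65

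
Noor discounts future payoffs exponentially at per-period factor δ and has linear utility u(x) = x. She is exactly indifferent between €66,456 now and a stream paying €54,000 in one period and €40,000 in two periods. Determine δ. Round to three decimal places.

δ ≈ 0.780

Equating present values: 66456 = 54000δ + 40000δ².
Rearranged: 40000δ² + 54000δ − 66456 = 0.
By the quadratic formula (taking the positive root), δ = (−54000 + √13548960000.00) / 80000 ≈ 0.780.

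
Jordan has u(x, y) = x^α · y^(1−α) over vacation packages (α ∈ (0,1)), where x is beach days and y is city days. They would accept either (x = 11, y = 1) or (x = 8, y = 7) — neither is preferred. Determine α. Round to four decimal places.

α ≈ 0.8594

Indifference: 11^α · 1^(1−α) = 8^α · 7^(1−α).
Rearrange to (11/8)^α = (7/1)^(1−α) and take logs: α·0.3184537 = (1−α)·1.9459101.
So α/(1−α) = (1.9459101)/(0.3184537) = 6.1104961, and α = 6.1104961/7.1104961 ≈ 0.8594.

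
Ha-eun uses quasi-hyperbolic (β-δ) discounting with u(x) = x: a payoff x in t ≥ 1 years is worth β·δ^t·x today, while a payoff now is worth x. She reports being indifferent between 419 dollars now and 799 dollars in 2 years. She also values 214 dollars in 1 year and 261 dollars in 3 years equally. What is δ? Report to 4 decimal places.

δ ≈ 0.9055

From the later pair, β·δ^1·214 = β·δ^3·261; dividing through, δ^2 = 214/261 = 0.81992, so δ = 0.90550.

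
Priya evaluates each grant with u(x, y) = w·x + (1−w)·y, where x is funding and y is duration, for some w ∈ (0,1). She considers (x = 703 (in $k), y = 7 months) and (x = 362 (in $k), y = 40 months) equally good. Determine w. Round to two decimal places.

w = 0.09

Equating utilities: w·703 + (1−w)·7 = w·362 + (1−w)·40.
w·(703−362) = (1−w)·(40−7), i.e. w·341 = (1−w)·33.
Hence w = 33/(341+33) = 33/374 = 0.09.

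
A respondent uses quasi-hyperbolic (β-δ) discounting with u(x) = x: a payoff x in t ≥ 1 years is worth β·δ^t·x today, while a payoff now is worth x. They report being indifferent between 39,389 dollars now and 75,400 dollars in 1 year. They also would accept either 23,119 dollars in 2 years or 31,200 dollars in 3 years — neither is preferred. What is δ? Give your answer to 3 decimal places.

δ ≈ 0.741

Both payoffs in the second observation are in the future, so β drops out: δ^2·23119 = δ^3·31200 ⇒ δ = 23119/31200 = 0.74099.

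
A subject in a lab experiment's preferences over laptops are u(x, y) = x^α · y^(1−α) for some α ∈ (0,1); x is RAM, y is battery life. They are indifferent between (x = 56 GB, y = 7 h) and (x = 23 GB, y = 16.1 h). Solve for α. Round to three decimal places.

Set the two utilities equal: 56^α·7^(1−α) = 23^α·16.1^(1−α).
(56/23)^α = (16.1/7)^(1−α); take logs: α·ln(56/23) = (1−α)·ln(16.1/7), i.e. α·0.889857 = (1−α)·0.832909.
So α/(1−α) = (0.832909)/(0.889857) = 0.936003, and α = 0.936003/1.936003 ≈ 0.483.

α ≈ 0.483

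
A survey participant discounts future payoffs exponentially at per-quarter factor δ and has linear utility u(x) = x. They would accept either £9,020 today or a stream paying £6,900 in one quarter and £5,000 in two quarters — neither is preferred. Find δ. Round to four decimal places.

δ ≈ 0.8200

Equating present values: 9020 = 6900δ + 5000δ².
So 5000δ² + 6900δ − 9020 = 0.
δ = (−6900 + √(6900² + 4·5000·9020)) / (2·5000) = (−6900 + √228010000.00) / 10000 ≈ 0.8200.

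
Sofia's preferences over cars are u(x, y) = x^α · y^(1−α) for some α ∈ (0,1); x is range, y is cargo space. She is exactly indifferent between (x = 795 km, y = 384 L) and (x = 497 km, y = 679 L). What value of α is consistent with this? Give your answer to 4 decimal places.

α ≈ 0.5482

Indifference: 795^α · 384^(1−α) = 497^α · 679^(1−α).
Taking logs: α·ln 795 + (1−α)·ln 384 = α·ln 497 + (1−α)·ln 679, i.e. α·0.4697521 = (1−α)·0.5699786.
Thus α·(1.0397307) = 0.5699786, so α = 0.5699786/1.0397307 ≈ 0.5482.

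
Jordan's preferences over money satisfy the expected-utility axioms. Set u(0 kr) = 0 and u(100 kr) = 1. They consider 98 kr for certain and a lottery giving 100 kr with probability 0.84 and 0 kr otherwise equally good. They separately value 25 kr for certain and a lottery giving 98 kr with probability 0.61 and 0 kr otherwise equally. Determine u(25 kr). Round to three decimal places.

The first gamble pins u(98 kr): it must equal 0.84·1 + 0.16·0 = 0.84.
The second indifference gives u(25 kr) = 0.61·u(98 kr) + 0.39·u(0 kr) = 0.61·0.84 + 0.39·0.00 = 0.5124.

0.512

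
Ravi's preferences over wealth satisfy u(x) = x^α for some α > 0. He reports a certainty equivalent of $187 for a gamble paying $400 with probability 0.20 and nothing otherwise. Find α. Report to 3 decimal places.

α ≈ 2.117

EU(lottery) = 0.20·400^α + 0.80·0 = 0.20·400^α.
Setting u(187) equal to that: 187^α = 0.20·400^α ⇒ (187/400)^α = 0.20.
α = ln(0.20) / ln(187/400) = -1.609438/-0.760356 ≈ 2.117.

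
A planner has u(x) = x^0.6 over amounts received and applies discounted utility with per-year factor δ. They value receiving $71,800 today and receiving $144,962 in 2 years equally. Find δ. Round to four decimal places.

δ ≈ 0.8100

The payoff in 2 years is discounted by δ^2, so u(71800) = δ^2·u(144962) and δ^2 = u(71800)/u(144962).
Since u(x) = x^0.6, δ^2 = (71800/144962)^0.6 = 0.49530^0.6 = 0.65603.
Taking the square root: δ = 0.65603^(1/2) ≈ 0.8100.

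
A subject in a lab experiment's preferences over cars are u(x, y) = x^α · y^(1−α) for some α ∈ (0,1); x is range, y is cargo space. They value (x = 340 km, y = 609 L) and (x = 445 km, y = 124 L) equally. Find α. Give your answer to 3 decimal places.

The Cobb–Douglas utilities coincide, so 340^α·609^(1−α) = 445^α·124^(1−α).
Taking logs: α·ln 340 + (1−α)·ln 609 = α·ln 445 + (1−α)·ln 124, i.e. α·-0.269129 = (1−α)·-1.591537.
With A = -0.269129 and B = -1.591537: α·A = (1−α)·B, so α = B/(A+B) = -1.591537/-1.860666 ≈ 0.855.

α ≈ 0.855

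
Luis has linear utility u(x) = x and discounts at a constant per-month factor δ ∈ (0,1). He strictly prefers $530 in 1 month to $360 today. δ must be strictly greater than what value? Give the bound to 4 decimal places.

δ > 0.6792

Under u(x) = x this choice says 360 < δ·530.
So δ > 360/530 = 0.67925.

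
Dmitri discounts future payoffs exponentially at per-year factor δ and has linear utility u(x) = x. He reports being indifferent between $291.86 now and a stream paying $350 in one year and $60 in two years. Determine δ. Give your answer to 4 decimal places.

Present value of the stream is 350·δ + 60·δ². Indifference gives 350δ + 60δ² = 291.86.
That is, 60δ² + 350δ − 291.86 = 0, a quadratic in δ.
The positive root is δ = [−350 + √(350² + 4·60·291.86)] / (2·60) = (−350 + 438.801)/120 ≈ 0.7400.

δ ≈ 0.7400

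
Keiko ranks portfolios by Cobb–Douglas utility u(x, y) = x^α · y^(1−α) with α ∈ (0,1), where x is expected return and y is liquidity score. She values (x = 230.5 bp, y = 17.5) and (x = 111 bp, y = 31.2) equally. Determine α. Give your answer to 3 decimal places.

The Cobb–Douglas utilities coincide, so 230.5^α·17.5^(1−α) = 111^α·31.2^(1−α).
(230.5/111)^α = (31.2/17.5)^(1−α); take logs: α·ln(230.5/111) = (1−α)·ln(31.2/17.5), i.e. α·0.730721 = (1−α)·0.578217.
With A = 0.730721 and B = 0.578217: α·A = (1−α)·B, so α = B/(A+B) = 0.578217/1.308938 ≈ 0.442.

α ≈ 0.442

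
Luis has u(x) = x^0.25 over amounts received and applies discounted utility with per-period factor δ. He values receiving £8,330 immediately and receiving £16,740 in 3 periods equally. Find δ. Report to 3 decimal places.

δ ≈ 0.943

The payoff in 3 periods is discounted by δ^3, so u(8330) = δ^3·u(16740) and δ^3 = u(8330)/u(16740).
With u(x) = x^0.25: δ^3 = 8330^0.25/16740^0.25 = (8330/16740)^0.25 = 0.83989.
So δ = 0.83989^(1/3) ≈ 0.943.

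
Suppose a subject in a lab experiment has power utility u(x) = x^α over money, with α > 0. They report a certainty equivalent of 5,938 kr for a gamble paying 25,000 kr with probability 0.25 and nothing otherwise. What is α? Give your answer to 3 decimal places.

α ≈ 0.964

EU(lottery) = 0.25·25000^α + 0.75·0 = 0.25·25000^α.
Indifference: 5938^α = 0.25·25000^α, so (5938/25000)^α = 0.25.
α = ln(0.25) / ln(5938/25000) = -1.386294/-1.437503 ≈ 0.964.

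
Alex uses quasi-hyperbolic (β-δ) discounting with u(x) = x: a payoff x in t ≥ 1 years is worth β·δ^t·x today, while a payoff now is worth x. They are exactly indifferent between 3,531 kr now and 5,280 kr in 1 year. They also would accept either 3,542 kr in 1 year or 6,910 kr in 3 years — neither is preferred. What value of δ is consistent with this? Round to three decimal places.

The second indifference involves only future payoffs, so β cancels: β·δ^1·3542 = β·δ^3·6910, giving δ^2 = 3542/6910 = 0.51259, so δ = 0.71595.

δ ≈ 0.716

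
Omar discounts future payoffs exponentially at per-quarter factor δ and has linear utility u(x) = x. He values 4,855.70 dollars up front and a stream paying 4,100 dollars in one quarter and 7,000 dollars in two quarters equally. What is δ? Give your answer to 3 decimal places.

Equating present values: 4855.70 = 4100δ + 7000δ².
So 7000δ² + 4100δ − 4855.70 = 0.
By the quadratic formula (taking the positive root), δ = (−4100 + √152769600.00) / 14000 ≈ 0.590.

δ ≈ 0.590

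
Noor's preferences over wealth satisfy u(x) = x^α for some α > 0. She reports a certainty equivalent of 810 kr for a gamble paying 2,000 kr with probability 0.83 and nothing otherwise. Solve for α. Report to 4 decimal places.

α ≈ 0.2061

The lottery's expected utility is 0.83·u(2000) + 0.17·u(0) = 0.83·2000^α (since u(0) = 0 for α > 0).
Indifference: 810^α = 0.83·2000^α, so (810/2000)^α = 0.83.
Take logs: α = ln 0.83 / ln(810/2000) ≈ 0.206147.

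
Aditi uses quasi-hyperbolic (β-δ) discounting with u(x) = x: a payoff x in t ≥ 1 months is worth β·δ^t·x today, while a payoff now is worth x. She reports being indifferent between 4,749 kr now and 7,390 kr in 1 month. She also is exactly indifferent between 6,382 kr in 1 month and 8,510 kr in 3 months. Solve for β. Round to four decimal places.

From the later pair, β·δ^1·6382 = β·δ^3·8510; dividing through, δ^2 = 6382/8510 = 0.74994, so δ = 0.86599.
The first indifference: 4749 = β·δ·7390, so β = 4749/(δ·7390) = 4749/(0.86599·7390) ≈ 0.7421.

β ≈ 0.7421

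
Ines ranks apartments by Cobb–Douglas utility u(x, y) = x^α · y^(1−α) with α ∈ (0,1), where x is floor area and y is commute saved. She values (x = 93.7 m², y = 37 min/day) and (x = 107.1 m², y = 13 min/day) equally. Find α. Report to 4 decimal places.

Set the two utilities equal: 93.7^α·37^(1−α) = 107.1^α·13^(1−α).
Taking logs: α·ln 93.7 + (1−α)·ln 37 = α·ln 107.1 + (1−α)·ln 13, i.e. α·-0.1336648 = (1−α)·-1.0459686.
So α/(1−α) = (-1.0459686)/(-0.1336648) = 7.8253108, and α = 7.8253108/8.8253108 ≈ 0.8867.

α ≈ 0.8867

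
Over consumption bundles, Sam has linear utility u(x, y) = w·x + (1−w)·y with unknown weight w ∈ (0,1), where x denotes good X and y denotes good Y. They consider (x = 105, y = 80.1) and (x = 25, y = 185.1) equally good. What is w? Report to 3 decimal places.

w = 0.568

u(105,80.1) = u(25,185.1) means w·105 + (1−w)·80.1 = w·25 + (1−w)·185.1.
w·(105−25) = (1−w)·(185.1−80.1), i.e. w·80 = (1−w)·105.
The marginal rate of substitution is 105/80, so w = 105/(80+105) = 0.568.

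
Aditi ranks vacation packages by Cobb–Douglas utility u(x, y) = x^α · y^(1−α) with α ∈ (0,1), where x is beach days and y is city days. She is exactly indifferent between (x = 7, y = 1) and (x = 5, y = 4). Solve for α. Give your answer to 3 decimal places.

α ≈ 0.805

The Cobb–Douglas utilities coincide, so 7^α·1^(1−α) = 5^α·4^(1−α).
(7/5)^α = (4/1)^(1−α); take logs: α·ln(7/5) = (1−α)·ln(4/1), i.e. α·0.336472 = (1−α)·1.386294.
Thus α·(1.722766) = 1.386294, so α = 1.386294/1.722766 ≈ 0.805.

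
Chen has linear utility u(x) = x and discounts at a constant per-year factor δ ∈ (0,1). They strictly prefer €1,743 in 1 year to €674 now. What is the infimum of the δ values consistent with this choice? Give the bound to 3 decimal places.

The preference means 674 < δ·1743.
So δ > 674/1743 = 0.38669.

δ > 0.387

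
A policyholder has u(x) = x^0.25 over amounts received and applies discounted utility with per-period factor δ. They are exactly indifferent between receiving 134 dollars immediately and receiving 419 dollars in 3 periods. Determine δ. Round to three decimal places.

Indifference means u(134) = δ^3 · u(419), so δ^3 = u(134)/u(419).
Since u(x) = x^0.25, δ^3 = (134/419)^0.25 = 0.31981^0.25 = 0.75201.
So δ = 0.75201^(1/3) ≈ 0.909.

δ ≈ 0.909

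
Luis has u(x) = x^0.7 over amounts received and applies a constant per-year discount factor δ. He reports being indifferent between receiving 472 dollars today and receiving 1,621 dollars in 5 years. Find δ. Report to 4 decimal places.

Indifference means u(472) = δ^5 · u(1621), so δ^5 = u(472)/u(1621).
Since u(x) = x^0.7, δ^5 = (472/1621)^0.7 = 0.29118^0.7 = 0.42161.
Hence δ = (0.42161)^(1/5) = 0.841361.

δ ≈ 0.8414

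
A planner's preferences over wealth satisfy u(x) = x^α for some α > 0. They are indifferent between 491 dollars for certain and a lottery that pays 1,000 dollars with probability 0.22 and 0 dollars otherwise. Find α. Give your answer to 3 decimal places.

α ≈ 2.129

The lottery's expected utility is 0.22·u(1000) + 0.78·u(0) = 0.22·1000^α (since u(0) = 0 for α > 0).
Setting u(491) equal to that: 491^α = 0.22·1000^α ⇒ (491/1000)^α = 0.22.
α = ln(0.22) / ln(491/1000) = -1.514128/-0.711311 ≈ 2.129.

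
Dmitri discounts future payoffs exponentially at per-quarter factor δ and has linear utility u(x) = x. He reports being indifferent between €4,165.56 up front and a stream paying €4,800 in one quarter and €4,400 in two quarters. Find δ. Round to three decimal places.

δ ≈ 0.570

Present value of the stream is 4800·δ + 4400·δ². Indifference gives 4800δ + 4400δ² = 4165.56.
So 4400δ² + 4800δ − 4165.56 = 0.
δ = (−4800 + √(4800² + 4·4400·4165.56)) / (2·4400) = (−4800 + √96353856.00) / 8800 ≈ 0.570.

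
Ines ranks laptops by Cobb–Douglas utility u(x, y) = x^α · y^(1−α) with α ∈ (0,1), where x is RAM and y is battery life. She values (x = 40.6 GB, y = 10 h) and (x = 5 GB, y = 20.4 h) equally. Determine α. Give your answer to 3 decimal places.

α ≈ 0.254

Set the two utilities equal: 40.6^α·10^(1−α) = 5^α·20.4^(1−α).
Rearrange to (40.6/5)^α = (20.4/10)^(1−α) and take logs: α·2.094330 = (1−α)·0.712950.
Thus α·(2.807280) = 0.712950, so α = 0.712950/2.807280 ≈ 0.254.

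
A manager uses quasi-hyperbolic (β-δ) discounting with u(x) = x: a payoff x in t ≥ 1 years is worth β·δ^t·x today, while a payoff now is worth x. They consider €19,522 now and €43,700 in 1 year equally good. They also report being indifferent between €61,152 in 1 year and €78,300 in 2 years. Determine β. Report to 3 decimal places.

The second indifference involves only future payoffs, so β cancels: β·δ^1·61152 = β·δ^2·78300, giving δ = 61152/78300 = 0.78100.
Substituting δ into 19522 = β·δ·43700: β = 19522/(34129.533) ≈ 0.572.

β ≈ 0.572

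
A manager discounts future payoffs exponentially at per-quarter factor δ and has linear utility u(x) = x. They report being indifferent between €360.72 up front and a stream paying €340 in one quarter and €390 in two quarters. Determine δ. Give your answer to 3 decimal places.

δ ≈ 0.620

Present value of the stream is 340·δ + 390·δ². Indifference gives 340δ + 390δ² = 360.72.
So 390δ² + 340δ − 360.72 = 0.
δ = (−340 + √(340² + 4·390·360.72)) / (2·390) = (−340 + √678323.20) / 780 ≈ 0.620.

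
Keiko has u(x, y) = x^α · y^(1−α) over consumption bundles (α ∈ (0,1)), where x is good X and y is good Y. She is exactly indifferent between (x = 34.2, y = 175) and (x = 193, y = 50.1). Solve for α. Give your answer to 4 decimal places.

α ≈ 0.4195

The Cobb–Douglas utilities coincide, so 34.2^α·175^(1−α) = 193^α·50.1^(1−α).
(34.2/193)^α = (50.1/175)^(1−α); take logs: α·ln(34.2/193) = (1−α)·ln(50.1/175), i.e. α·-1.7304645 = (1−α)·-1.2507650.
Thus α·(-2.9812295) = -1.2507650, so α = -1.2507650/-2.9812295 ≈ 0.4195.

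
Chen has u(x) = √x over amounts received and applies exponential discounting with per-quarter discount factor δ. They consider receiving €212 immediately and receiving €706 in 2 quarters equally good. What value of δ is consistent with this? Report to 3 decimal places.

Equating discounted utilities: u(212) = δ^2·u(706) ⇒ δ^2 = u(212)/u(706).
With u(x) = √x: δ^2 = √212/√706 = √(212/706) = 0.54798.
Taking the square root: δ = 0.54798^(1/2) ≈ 0.740.

δ ≈ 0.740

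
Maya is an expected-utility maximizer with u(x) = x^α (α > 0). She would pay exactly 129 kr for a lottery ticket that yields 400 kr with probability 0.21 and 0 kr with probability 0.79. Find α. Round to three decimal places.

EU(lottery) = 0.21·400^α + 0.79·0 = 0.21·400^α.
Equating: 129^α = 0.21·400^α, i.e. 0.3225^α = 0.21.
Take logs: α = ln 0.21 / ln(129/400) ≈ 1.37909.

α ≈ 1.379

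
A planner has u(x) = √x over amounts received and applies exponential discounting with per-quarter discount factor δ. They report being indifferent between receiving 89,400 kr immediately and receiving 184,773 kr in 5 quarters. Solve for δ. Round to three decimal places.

Equating discounted utilities: u(89400) = δ^5·u(184773) ⇒ δ^5 = u(89400)/u(184773).
Since u(x) = √x, δ^5 = √(89400/184773) = 0.69558.
Hence δ = (0.69558)^(1/5) = 0.92997.

δ ≈ 0.930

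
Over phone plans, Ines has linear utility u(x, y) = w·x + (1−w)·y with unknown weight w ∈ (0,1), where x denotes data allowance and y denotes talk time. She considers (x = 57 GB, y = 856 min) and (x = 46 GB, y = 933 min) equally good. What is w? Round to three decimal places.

w = 0.875

Equating utilities: w·57 + (1−w)·856 = w·46 + (1−w)·933.
w·(57−46) = (1−w)·(933−856), i.e. w·11 = (1−w)·77.
Hence w = 77/(11+77) = 77/88 = 0.875.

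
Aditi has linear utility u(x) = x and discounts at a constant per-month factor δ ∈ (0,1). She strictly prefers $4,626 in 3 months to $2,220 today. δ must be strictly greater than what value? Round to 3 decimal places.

Under u(x) = x this choice says 2220 < δ^3·4626.
Hence δ^3 > 2220/4626 = 0.47990, and x ↦ x^(1/3) is increasing on (0,∞).
δ > 0.47990^(1/3) = 0.783.

δ > 0.783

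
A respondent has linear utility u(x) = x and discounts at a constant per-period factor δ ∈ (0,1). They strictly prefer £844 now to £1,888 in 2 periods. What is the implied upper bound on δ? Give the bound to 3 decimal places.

δ < 0.669

Comparing present values: 844 > δ^2·1888.
Dividing by 1888: δ^2 < 0.44703. Both sides are positive, so the square root keeps the direction.
δ < (844/1888)^(1/2) ≈ 0.669.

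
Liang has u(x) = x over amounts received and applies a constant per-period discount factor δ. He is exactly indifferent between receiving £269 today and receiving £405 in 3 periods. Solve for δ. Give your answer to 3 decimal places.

Indifference means u(269) = δ^3 · u(405), so δ^3 = u(269)/u(405).
With u(x) = x: δ^3 = 269/405 = 0.66420.
Taking the cube root: δ = 0.66420^(1/3) ≈ 0.873.

δ ≈ 0.873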